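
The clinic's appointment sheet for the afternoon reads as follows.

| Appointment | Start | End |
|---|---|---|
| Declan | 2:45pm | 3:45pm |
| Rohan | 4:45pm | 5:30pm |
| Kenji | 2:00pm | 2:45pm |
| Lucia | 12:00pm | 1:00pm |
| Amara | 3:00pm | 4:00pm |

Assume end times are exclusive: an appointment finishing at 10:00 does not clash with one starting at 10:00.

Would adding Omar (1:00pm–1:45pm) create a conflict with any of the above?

No — it doesn't clash with anything

Lucia: ends 1:00pm at or before Omar starts 1:00pm → clear.
Kenji: starts 2:00pm at or after Omar ends 1:45pm → clear.
Declan: starts 2:45pm at or after Omar ends 1:45pm → clear.
Amara: starts 3:00pm at or after Omar ends 1:45pm → clear.
Rohan: starts 4:45pm at or after Omar ends 1:45pm → clear.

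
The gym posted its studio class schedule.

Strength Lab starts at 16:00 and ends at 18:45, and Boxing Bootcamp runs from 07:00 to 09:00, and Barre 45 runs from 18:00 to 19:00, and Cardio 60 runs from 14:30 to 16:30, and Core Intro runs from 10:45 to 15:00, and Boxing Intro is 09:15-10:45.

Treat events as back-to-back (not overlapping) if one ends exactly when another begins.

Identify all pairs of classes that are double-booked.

Barre 45 & Strength Lab, Cardio 60 & Core Intro, Cardio 60 & Strength Lab

Check each pair: they overlap iff neither finishes before the other starts.
Sorted by start: Boxing Bootcamp, Boxing Intro, Core Intro, Cardio 60, Strength Lab, Barre 45.
Boxing Intro starts after Boxing Bootcamp ends, so nothing later overlaps Boxing Bootcamp either.
Core Intro starts exactly when Boxing Intro ends (back-to-back, no overlap), so nothing later overlaps Boxing Intro either.
Cardio 60 starts before Core Intro ends → Core Intro and Cardio 60 overlap.
Strength Lab starts after Core Intro ends, so nothing later overlaps Core Intro either.
Strength Lab starts before Cardio 60 ends → Cardio 60 and Strength Lab overlap.
Barre 45 starts after Cardio 60 ends.
Barre 45 starts before Strength Lab ends → Strength Lab and Barre 45 overlap.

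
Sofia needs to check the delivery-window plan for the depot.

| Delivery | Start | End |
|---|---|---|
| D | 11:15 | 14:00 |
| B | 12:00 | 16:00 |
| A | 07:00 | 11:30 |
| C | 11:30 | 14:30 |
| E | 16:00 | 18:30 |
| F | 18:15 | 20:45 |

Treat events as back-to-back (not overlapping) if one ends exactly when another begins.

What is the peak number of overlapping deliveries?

3

Walk through starts and ends in time order (an end at T is processed before a start at T):
07:00 start A → 1
11:15 start D → 2
11:30 end A → 1
11:30 start C → 2
12:00 start B → 3
14:00 end D → 2
14:30 end C → 1
16:00 end B → 0
16:00 start E → 1
18:15 start F → 2
18:30 end E → 1
20:45 end F → 0
Peak is 3, at 12:00 (B, C, D).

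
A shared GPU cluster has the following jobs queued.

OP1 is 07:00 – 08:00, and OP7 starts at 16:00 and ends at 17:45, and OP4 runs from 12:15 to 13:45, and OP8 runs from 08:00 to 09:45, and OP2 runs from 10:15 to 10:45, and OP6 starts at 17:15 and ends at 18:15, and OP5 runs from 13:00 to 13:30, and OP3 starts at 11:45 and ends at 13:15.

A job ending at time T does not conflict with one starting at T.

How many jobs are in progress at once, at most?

3

Sort all start/end points and keep a running count:
07:00 start OP1 → 1
08:00 end OP1 → 0
08:00 start OP8 → 1
09:45 end OP8 → 0
10:15 start OP2 → 1
10:45 end OP2 → 0
11:45 start OP3 → 1
12:15 start OP4 → 2
13:00 start OP5 → 3
13:15 end OP3 → 2
13:30 end OP5 → 1
13:45 end OP4 → 0
16:00 start OP7 → 1
17:15 start OP6 → 2
17:45 end OP7 → 1
18:15 end OP6 → 0
Peak is 3, at 13:00 (OP3, OP4, OP5).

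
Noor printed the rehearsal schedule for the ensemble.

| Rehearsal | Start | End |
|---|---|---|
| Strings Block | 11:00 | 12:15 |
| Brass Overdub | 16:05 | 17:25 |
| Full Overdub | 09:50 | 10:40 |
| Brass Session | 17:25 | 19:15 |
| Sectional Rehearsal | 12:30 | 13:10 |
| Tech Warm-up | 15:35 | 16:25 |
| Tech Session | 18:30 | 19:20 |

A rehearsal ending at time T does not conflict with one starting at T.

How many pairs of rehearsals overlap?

2

Sorted by start: Full Overdub, Strings Block, Sectional Rehearsal, Tech Warm-up, Brass Overdub, Brass Session, Tech Session.
Strings Block starts after Full Overdub ends, so Full Overdub has no further overlaps.
Sectional Rehearsal starts after Strings Block ends, so Strings Block has no further overlaps.
Tech Warm-up starts after Sectional Rehearsal ends, so Sectional Rehearsal has no further overlaps.
Brass Overdub starts before Tech Warm-up ends → Tech Warm-up and Brass Overdub overlap.
Brass Session starts after Tech Warm-up ends, so Tech Warm-up has no further overlaps.
Brass Session starts exactly when Brass Overdub ends (back-to-back, no overlap), so Brass Overdub has no further overlaps.
Tech Session starts before Brass Session ends → Brass Session and Tech Session overlap.
Overlapping pairs: Brass Overdub & Tech Warm-up, Brass Session & Tech Session — 2 in total.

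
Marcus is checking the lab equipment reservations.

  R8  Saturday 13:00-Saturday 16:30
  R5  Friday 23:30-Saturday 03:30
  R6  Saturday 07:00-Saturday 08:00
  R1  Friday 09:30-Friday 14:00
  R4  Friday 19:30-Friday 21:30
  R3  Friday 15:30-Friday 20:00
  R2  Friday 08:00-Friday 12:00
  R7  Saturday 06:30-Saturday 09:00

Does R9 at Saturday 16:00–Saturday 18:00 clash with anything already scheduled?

Yes — it overlaps R8

R2: ends Friday 12:00 at or before R9 starts Saturday 16:00 → clear.
R1: ends Friday 14:00 at or before R9 starts Saturday 16:00 → clear.
R3: ends Friday 20:00 at or before R9 starts Saturday 16:00 → clear.
R4: ends Friday 21:30 at or before R9 starts Saturday 16:00 → clear.
R5: ends Saturday 03:30 at or before R9 starts Saturday 16:00 → clear.
R7: ends Saturday 09:00 at or before R9 starts Saturday 16:00 → clear.
R6: ends Saturday 08:00 at or before R9 starts Saturday 16:00 → clear.
R8: starts Saturday 13:00 before R9 ends Saturday 18:00, and ends Saturday 16:30 after R9 starts Saturday 16:00 → overlap.
R9 overlaps R8.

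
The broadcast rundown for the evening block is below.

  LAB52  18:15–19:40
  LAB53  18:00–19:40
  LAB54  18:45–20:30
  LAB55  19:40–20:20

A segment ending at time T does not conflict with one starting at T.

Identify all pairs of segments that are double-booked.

Sorted by start: LAB53, LAB52, LAB54, LAB55.
LAB52 starts before LAB53 ends → LAB53 and LAB52 overlap.
LAB54 starts before LAB53 ends → LAB53 and LAB54 overlap.
LAB55 starts exactly when LAB53 ends (back-to-back, no overlap).
LAB54 starts before LAB52 ends → LAB52 and LAB54 overlap.
LAB55 starts exactly when LAB52 ends (back-to-back, no overlap).
LAB55 starts before LAB54 ends → LAB54 and LAB55 overlap.

LAB52 & LAB53, LAB52 & LAB54, LAB53 & LAB54, LAB54 & LAB55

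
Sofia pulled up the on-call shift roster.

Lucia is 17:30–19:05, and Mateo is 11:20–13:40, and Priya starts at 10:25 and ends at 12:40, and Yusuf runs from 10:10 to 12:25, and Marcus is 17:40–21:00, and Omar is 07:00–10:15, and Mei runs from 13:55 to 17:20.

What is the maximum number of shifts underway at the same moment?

Sort all start/end points and keep a running count:
07:00 start Omar → 1
10:10 start Yusuf → 2
10:15 end Omar → 1
10:25 start Priya → 2
11:20 start Mateo → 3
12:25 end Yusuf → 2
12:40 end Priya → 1
13:40 end Mateo → 0
13:55 start Mei → 1
17:20 end Mei → 0
17:30 start Lucia → 1
17:40 start Marcus → 2
19:05 end Lucia → 1
21:00 end Marcus → 0
Peak is 3, at 11:20 (Mateo, Priya, Yusuf).

3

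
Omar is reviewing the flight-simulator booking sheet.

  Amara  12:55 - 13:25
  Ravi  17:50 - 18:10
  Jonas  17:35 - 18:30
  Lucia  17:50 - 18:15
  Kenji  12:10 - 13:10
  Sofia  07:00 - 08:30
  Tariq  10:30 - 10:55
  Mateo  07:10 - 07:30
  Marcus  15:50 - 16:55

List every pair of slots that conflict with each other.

Check each pair: they overlap iff neither finishes before the other starts.
Sorted by start: Sofia, Mateo, Tariq, Kenji, Amara, Marcus, Jonas, Lucia, Ravi.
Mateo starts before Sofia ends → Sofia and Mateo overlap.
Tariq starts after Sofia ends — done with Sofia.
Tariq starts after Mateo ends — done with Mateo.
Kenji starts after Tariq ends — done with Tariq.
Amara starts before Kenji ends → Kenji and Amara overlap.
Marcus starts after Kenji ends — done with Kenji.
Marcus starts after Amara ends — done with Amara.
Jonas starts after Marcus ends — done with Marcus.
Lucia starts before Jonas ends → Jonas and Lucia overlap.
Ravi starts before Jonas ends → Jonas and Ravi overlap.
Ravi starts before Lucia ends → Lucia and Ravi overlap.

Amara & Kenji, Jonas & Lucia, Jonas & Ravi, Lucia & Ravi, Mateo & Sofia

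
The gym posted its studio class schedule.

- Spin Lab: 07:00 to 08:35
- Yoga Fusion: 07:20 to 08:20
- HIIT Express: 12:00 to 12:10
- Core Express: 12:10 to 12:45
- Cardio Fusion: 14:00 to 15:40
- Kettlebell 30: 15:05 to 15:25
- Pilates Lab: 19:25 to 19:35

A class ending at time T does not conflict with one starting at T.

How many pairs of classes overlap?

Sorted by start: Spin Lab, Yoga Fusion, HIIT Express, Core Express, Cardio Fusion, Kettlebell 30, Pilates Lab.
Yoga Fusion starts before Spin Lab ends → Spin Lab and Yoga Fusion overlap.
HIIT Express starts after Spin Lab ends, so Spin Lab has no further overlaps.
HIIT Express starts after Yoga Fusion ends, so Yoga Fusion has no further overlaps.
Core Express starts exactly when HIIT Express ends (back-to-back, no overlap), so HIIT Express has no further overlaps.
Cardio Fusion starts after Core Express ends, so Core Express has no further overlaps.
Kettlebell 30 starts before Cardio Fusion ends → Cardio Fusion and Kettlebell 30 overlap.
Pilates Lab starts after Cardio Fusion ends.
Pilates Lab starts after Kettlebell 30 ends.
Overlapping pairs: Cardio Fusion & Kettlebell 30, Spin Lab & Yoga Fusion — 2 in total.

2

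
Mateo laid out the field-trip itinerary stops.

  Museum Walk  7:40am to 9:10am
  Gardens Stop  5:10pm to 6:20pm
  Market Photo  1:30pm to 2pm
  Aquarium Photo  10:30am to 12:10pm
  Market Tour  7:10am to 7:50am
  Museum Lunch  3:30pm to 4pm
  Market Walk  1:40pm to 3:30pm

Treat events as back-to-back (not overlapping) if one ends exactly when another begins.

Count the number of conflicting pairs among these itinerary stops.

Sorted by start: Market Tour, Museum Walk, Aquarium Photo, Market Photo, Market Walk, Museum Lunch, Gardens Stop.
Museum Walk starts before Market Tour ends → Market Tour and Museum Walk overlap.
Aquarium Photo starts after Market Tour ends, so Market Tour has no further overlaps.
Aquarium Photo starts after Museum Walk ends, so Museum Walk has no further overlaps.
Market Photo starts after Aquarium Photo ends, so Aquarium Photo has no further overlaps.
Market Walk starts before Market Photo ends → Market Photo and Market Walk overlap.
Museum Lunch starts after Market Photo ends, so Market Photo has no further overlaps.
Museum Lunch starts exactly when Market Walk ends (back-to-back, no overlap), so Market Walk has no further overlaps.
Gardens Stop starts after Museum Lunch ends.
Overlapping pairs: Market Photo & Market Walk, Market Tour & Museum Walk — 2 in total.

2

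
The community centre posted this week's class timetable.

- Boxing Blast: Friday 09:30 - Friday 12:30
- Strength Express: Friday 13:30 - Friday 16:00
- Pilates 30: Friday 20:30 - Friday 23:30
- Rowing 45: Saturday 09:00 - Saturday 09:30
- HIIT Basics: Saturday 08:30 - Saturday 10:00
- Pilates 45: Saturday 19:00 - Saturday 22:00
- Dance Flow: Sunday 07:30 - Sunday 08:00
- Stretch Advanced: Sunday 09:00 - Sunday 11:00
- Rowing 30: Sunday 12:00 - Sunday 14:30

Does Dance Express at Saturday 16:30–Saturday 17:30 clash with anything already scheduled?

No — it doesn't clash with anything

Boxing Blast: ends Friday 12:30 at or before Dance Express starts Saturday 16:30 → clear.
Strength Express: ends Friday 16:00 at or before Dance Express starts Saturday 16:30 → clear.
Pilates 30: ends Friday 23:30 at or before Dance Express starts Saturday 16:30 → clear.
HIIT Basics: ends Saturday 10:00 at or before Dance Express starts Saturday 16:30 → clear.
Rowing 45: ends Saturday 09:30 at or before Dance Express starts Saturday 16:30 → clear.
Pilates 45: starts Saturday 19:00 at or after Dance Express ends Saturday 17:30 → clear.
Dance Flow: starts Sunday 07:30 at or after Dance Express ends Saturday 17:30 → clear.
Stretch Advanced: starts Sunday 09:00 at or after Dance Express ends Saturday 17:30 → clear.
Rowing 30: starts Sunday 12:00 at or after Dance Express ends Saturday 17:30 → clear.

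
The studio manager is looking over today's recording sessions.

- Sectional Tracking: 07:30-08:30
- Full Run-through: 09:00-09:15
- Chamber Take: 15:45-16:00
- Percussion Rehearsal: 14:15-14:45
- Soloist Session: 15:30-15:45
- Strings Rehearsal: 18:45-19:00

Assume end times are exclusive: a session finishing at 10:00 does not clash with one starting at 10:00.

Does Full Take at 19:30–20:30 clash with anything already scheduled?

Sectional Tracking: ends 08:30 at or before Full Take starts 19:30 → clear.
Full Run-through: ends 09:15 at or before Full Take starts 19:30 → clear.
Percussion Rehearsal: ends 14:45 at or before Full Take starts 19:30 → clear.
Soloist Session: ends 15:45 at or before Full Take starts 19:30 → clear.
Chamber Take: ends 16:00 at or before Full Take starts 19:30 → clear.
Strings Rehearsal: ends 19:00 at or before Full Take starts 19:30 → clear.

No — it doesn't clash with anything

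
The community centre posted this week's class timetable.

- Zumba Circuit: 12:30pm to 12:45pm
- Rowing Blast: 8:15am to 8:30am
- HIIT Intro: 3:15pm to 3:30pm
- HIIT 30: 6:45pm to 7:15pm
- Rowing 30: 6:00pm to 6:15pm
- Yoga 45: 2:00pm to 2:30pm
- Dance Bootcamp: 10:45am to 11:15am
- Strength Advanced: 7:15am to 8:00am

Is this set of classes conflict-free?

Sorted by start: Strength Advanced, Rowing Blast, Dance Bootcamp, Zumba Circuit, Yoga 45, HIIT Intro, Rowing 30, HIIT 30.
Rowing Blast starts after Strength Advanced ends, so Strength Advanced has no further overlaps.
Dance Bootcamp starts after Rowing Blast ends, so Rowing Blast has no further overlaps.
Zumba Circuit starts after Dance Bootcamp ends, so Dance Bootcamp has no further overlaps.
Yoga 45 starts after Zumba Circuit ends, so Zumba Circuit has no further overlaps.
HIIT Intro starts after Yoga 45 ends, so Yoga 45 has no further overlaps.
Rowing 30 starts after HIIT Intro ends, so HIIT Intro has no further overlaps.
HIIT 30 starts after Rowing 30 ends.
Every pair is clear; the schedule has no overlaps.

Yes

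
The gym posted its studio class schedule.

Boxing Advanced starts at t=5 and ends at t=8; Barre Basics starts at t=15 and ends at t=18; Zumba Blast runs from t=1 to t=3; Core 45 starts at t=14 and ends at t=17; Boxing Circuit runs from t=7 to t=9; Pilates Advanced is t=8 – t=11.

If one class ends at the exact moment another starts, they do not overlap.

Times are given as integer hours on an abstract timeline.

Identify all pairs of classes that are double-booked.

Barre Basics & Core 45, Boxing Advanced & Boxing Circuit, Boxing Circuit & Pilates Advanced

Sorted by start: Zumba Blast, Boxing Advanced, Boxing Circuit, Pilates Advanced, Core 45, Barre Basics.
Boxing Advanced starts after Zumba Blast ends, so Zumba Blast has no further overlaps.
Boxing Circuit starts before Boxing Advanced ends → Boxing Advanced and Boxing Circuit overlap.
Pilates Advanced starts exactly when Boxing Advanced ends (back-to-back, no overlap), so Boxing Advanced has no further overlaps.
Pilates Advanced starts before Boxing Circuit ends → Boxing Circuit and Pilates Advanced overlap.
Core 45 starts after Boxing Circuit ends, so Boxing Circuit has no further overlaps.
Core 45 starts after Pilates Advanced ends, so Pilates Advanced has no further overlaps.
Barre Basics starts before Core 45 ends → Core 45 and Barre Basics overlap.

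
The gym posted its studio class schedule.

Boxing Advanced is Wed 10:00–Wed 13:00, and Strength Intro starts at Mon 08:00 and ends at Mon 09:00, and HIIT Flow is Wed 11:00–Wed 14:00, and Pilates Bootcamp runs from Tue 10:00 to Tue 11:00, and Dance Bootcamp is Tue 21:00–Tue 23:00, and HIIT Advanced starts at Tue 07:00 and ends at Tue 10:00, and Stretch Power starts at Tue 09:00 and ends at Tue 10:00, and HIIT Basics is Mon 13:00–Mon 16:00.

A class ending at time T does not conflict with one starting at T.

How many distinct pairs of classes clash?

Sorted by start: Strength Intro, HIIT Basics, HIIT Advanced, Stretch Power, Pilates Bootcamp, Dance Bootcamp, Boxing Advanced, HIIT Flow.
HIIT Basics starts after Strength Intro ends; Strength Intro is clear from here.
HIIT Advanced starts after HIIT Basics ends; HIIT Basics is clear from here.
Stretch Power starts before HIIT Advanced ends → HIIT Advanced and Stretch Power overlap.
Pilates Bootcamp starts exactly when HIIT Advanced ends (back-to-back, no overlap); HIIT Advanced is clear from here.
Pilates Bootcamp starts exactly when Stretch Power ends (back-to-back, no overlap); Stretch Power is clear from here.
Dance Bootcamp starts after Pilates Bootcamp ends; Pilates Bootcamp is clear from here.
Boxing Advanced starts after Dance Bootcamp ends; Dance Bootcamp is clear from here.
HIIT Flow starts before Boxing Advanced ends → Boxing Advanced and HIIT Flow overlap.
Overlapping pairs: Boxing Advanced & HIIT Flow, HIIT Advanced & Stretch Power — 2 in total.

2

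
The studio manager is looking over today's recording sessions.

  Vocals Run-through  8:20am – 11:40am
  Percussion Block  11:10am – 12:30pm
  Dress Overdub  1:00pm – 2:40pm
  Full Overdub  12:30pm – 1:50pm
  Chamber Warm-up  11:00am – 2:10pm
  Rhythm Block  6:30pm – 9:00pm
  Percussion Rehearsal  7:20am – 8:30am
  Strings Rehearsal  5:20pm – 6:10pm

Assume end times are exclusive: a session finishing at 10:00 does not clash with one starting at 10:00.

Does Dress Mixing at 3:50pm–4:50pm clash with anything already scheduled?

No — it doesn't clash with anything

Percussion Rehearsal: ends 8:30am at or before Dress Mixing starts 3:50pm → clear.
Vocals Run-through: ends 11:40am at or before Dress Mixing starts 3:50pm → clear.
Chamber Warm-up: ends 2:10pm at or before Dress Mixing starts 3:50pm → clear.
Percussion Block: ends 12:30pm at or before Dress Mixing starts 3:50pm → clear.
Full Overdub: ends 1:50pm at or before Dress Mixing starts 3:50pm → clear.
Dress Overdub: ends 2:40pm at or before Dress Mixing starts 3:50pm → clear.
Strings Rehearsal: starts 5:20pm at or after Dress Mixing ends 4:50pm → clear.
Rhythm Block: starts 6:30pm at or after Dress Mixing ends 4:50pm → clear.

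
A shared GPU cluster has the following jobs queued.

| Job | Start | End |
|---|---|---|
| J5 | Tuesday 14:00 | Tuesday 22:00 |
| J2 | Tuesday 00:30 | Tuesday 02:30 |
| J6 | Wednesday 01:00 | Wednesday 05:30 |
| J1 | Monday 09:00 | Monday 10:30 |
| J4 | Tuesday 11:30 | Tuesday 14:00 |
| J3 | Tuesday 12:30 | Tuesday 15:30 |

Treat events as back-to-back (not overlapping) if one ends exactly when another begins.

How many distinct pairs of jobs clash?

2

Check each pair: they overlap iff neither finishes before the other starts.
Sorted by start: J1, J2, J4, J3, J5, J6.
J2 starts after J1 ends — done with J1.
J4 starts after J2 ends — done with J2.
J3 starts before J4 ends → J4 and J3 overlap.
J5 starts exactly when J4 ends (back-to-back, no overlap) — done with J4.
J5 starts before J3 ends → J3 and J5 overlap.
J6 starts after J3 ends.
J6 starts after J5 ends.
Overlapping pairs: J3 & J4, J3 & J5 — 2 in total.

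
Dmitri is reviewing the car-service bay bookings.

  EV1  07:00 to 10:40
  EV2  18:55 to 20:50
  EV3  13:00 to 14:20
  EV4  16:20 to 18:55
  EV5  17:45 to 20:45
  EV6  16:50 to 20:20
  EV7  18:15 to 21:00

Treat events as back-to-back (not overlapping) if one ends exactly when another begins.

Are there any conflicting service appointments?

Yes

Two intervals overlap when each starts before the other ends.
Sorted by start: EV1, EV3, EV4, EV6, EV5, EV7, EV2.
EV3 starts after EV1 ends, so nothing later overlaps EV1 either.
EV4 starts after EV3 ends, so nothing later overlaps EV3 either.
EV6 starts before EV4 ends → EV4 and EV6 overlap.
That's a conflict, so the schedule is not conflict-free.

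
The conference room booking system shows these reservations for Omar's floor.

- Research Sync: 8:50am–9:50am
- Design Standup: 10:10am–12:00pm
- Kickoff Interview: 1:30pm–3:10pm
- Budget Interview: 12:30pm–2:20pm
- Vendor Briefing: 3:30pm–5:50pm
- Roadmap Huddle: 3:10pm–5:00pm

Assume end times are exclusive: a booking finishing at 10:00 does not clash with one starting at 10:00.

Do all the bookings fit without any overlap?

Two intervals overlap when each starts before the other ends.
Sorted by start: Research Sync, Design Standup, Budget Interview, Kickoff Interview, Roadmap Huddle, Vendor Briefing.
Design Standup starts after Research Sync ends — done with Research Sync.
Budget Interview starts after Design Standup ends — done with Design Standup.
Kickoff Interview starts before Budget Interview ends → Budget Interview and Kickoff Interview overlap.
That's a conflict, so the schedule is not conflict-free.

No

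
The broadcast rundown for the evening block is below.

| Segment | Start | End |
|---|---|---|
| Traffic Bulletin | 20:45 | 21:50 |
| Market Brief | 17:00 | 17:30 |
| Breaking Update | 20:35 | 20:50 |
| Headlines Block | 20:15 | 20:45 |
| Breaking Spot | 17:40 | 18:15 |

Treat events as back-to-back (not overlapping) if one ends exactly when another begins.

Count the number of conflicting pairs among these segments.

Sorted by start: Market Brief, Breaking Spot, Headlines Block, Breaking Update, Traffic Bulletin.
Breaking Spot starts after Market Brief ends, so Market Brief has no further overlaps.
Headlines Block starts after Breaking Spot ends, so Breaking Spot has no further overlaps.
Breaking Update starts before Headlines Block ends → Headlines Block and Breaking Update overlap.
Traffic Bulletin starts exactly when Headlines Block ends (back-to-back, no overlap).
Traffic Bulletin starts before Breaking Update ends → Breaking Update and Traffic Bulletin overlap.
Overlapping pairs: Breaking Update & Headlines Block, Breaking Update & Traffic Bulletin — 2 in total.

2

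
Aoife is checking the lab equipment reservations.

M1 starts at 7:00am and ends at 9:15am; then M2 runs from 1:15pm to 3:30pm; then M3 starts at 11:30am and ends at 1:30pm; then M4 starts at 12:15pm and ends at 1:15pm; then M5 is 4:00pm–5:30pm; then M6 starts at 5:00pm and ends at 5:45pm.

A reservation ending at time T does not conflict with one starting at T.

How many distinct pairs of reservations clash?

3

Sorted by start: M1, M3, M4, M2, M5, M6.
M3 starts after M1 ends; M1 is clear from here.
M4 starts before M3 ends → M3 and M4 overlap.
M2 starts before M3 ends → M3 and M2 overlap.
M5 starts after M3 ends; M3 is clear from here.
M2 starts exactly when M4 ends (back-to-back, no overlap); M4 is clear from here.
M5 starts after M2 ends; M2 is clear from here.
M6 starts before M5 ends → M5 and M6 overlap.
Overlapping pairs: M2 & M3, M3 & M4, M5 & M6 — 3 in total.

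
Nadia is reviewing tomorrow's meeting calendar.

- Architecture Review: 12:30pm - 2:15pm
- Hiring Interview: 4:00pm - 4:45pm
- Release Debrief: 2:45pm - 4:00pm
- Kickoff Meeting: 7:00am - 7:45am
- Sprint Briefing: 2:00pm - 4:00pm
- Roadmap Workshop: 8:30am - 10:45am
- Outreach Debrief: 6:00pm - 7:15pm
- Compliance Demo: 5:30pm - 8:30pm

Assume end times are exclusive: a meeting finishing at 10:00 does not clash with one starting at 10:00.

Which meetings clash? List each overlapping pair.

Architecture Review & Sprint Briefing, Compliance Demo & Outreach Debrief, Release Debrief & Sprint Briefing

Sorted by start: Kickoff Meeting, Roadmap Workshop, Architecture Review, Sprint Briefing, Release Debrief, Hiring Interview, Compliance Demo, Outreach Debrief.
Roadmap Workshop starts after Kickoff Meeting ends, so Kickoff Meeting has no further overlaps.
Architecture Review starts after Roadmap Workshop ends, so Roadmap Workshop has no further overlaps.
Sprint Briefing starts before Architecture Review ends → Architecture Review and Sprint Briefing overlap.
Release Debrief starts after Architecture Review ends, so Architecture Review has no further overlaps.
Release Debrief starts before Sprint Briefing ends → Sprint Briefing and Release Debrief overlap.
Hiring Interview starts exactly when Sprint Briefing ends (back-to-back, no overlap), so Sprint Briefing has no further overlaps.
Hiring Interview starts exactly when Release Debrief ends (back-to-back, no overlap), so Release Debrief has no further overlaps.
Compliance Demo starts after Hiring Interview ends, so Hiring Interview has no further overlaps.
Outreach Debrief starts before Compliance Demo ends → Compliance Demo and Outreach Debrief overlap.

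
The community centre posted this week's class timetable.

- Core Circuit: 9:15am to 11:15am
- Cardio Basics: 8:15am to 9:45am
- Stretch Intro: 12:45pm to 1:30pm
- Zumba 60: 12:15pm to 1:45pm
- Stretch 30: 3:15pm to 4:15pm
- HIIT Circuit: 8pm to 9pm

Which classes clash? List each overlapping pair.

Check each pair: they overlap iff neither finishes before the other starts.
Sorted by start: Cardio Basics, Core Circuit, Zumba 60, Stretch Intro, Stretch 30, HIIT Circuit.
Core Circuit starts before Cardio Basics ends → Cardio Basics and Core Circuit overlap.
Zumba 60 starts after Cardio Basics ends, so Cardio Basics has no further overlaps.
Zumba 60 starts after Core Circuit ends, so Core Circuit has no further overlaps.
Stretch Intro starts before Zumba 60 ends → Zumba 60 and Stretch Intro overlap.
Stretch 30 starts after Zumba 60 ends, so Zumba 60 has no further overlaps.
Stretch 30 starts after Stretch Intro ends, so Stretch Intro has no further overlaps.
HIIT Circuit starts after Stretch 30 ends.

Cardio Basics & Core Circuit, Stretch Intro & Zumba 60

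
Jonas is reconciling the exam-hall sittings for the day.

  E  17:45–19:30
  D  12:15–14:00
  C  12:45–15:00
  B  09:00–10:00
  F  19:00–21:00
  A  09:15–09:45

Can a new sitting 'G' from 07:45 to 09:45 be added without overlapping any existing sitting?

No — it overlaps A, B

B: starts 09:00 before G ends 09:45, and ends 10:00 after G starts 07:45 → overlap.
A: starts 09:15 before G ends 09:45, and ends 09:45 after G starts 07:45 → overlap.
D: starts 12:15 at or after G ends 09:45 → clear.
C: starts 12:45 at or after G ends 09:45 → clear.
E: starts 17:45 at or after G ends 09:45 → clear.
F: starts 19:00 at or after G ends 09:45 → clear.
G overlaps A, B.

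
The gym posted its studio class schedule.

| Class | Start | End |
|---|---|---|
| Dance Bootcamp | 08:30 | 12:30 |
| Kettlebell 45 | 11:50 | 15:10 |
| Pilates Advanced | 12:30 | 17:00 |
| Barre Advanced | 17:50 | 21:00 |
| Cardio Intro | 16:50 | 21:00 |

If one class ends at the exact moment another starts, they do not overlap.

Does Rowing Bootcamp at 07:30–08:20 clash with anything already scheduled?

Dance Bootcamp: starts 08:30 at or after Rowing Bootcamp ends 08:20 → clear.
Kettlebell 45: starts 11:50 at or after Rowing Bootcamp ends 08:20 → clear.
Pilates Advanced: starts 12:30 at or after Rowing Bootcamp ends 08:20 → clear.
Cardio Intro: starts 16:50 at or after Rowing Bootcamp ends 08:20 → clear.
Barre Advanced: starts 17:50 at or after Rowing Bootcamp ends 08:20 → clear.

No — it doesn't clash with anything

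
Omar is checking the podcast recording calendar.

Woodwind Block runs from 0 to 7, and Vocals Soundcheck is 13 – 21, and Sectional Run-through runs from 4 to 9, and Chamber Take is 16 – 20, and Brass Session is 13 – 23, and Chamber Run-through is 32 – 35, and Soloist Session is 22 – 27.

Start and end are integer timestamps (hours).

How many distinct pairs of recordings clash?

5

Two intervals overlap when each starts before the other ends.
Sorted by start: Woodwind Block, Sectional Run-through, Vocals Soundcheck, Brass Session, Chamber Take, Soloist Session, Chamber Run-through.
Sectional Run-through starts before Woodwind Block ends → Woodwind Block and Sectional Run-through overlap.
Vocals Soundcheck starts after Woodwind Block ends, so nothing later overlaps Woodwind Block either.
Vocals Soundcheck starts after Sectional Run-through ends, so nothing later overlaps Sectional Run-through either.
Brass Session starts before Vocals Soundcheck ends → Vocals Soundcheck and Brass Session overlap.
Chamber Take starts before Vocals Soundcheck ends → Vocals Soundcheck and Chamber Take overlap.
Soloist Session starts after Vocals Soundcheck ends, so nothing later overlaps Vocals Soundcheck either.
Chamber Take starts before Brass Session ends → Brass Session and Chamber Take overlap.
Soloist Session starts before Brass Session ends → Brass Session and Soloist Session overlap.
Chamber Run-through starts after Brass Session ends.
Soloist Session starts after Chamber Take ends, so nothing later overlaps Chamber Take either.
Chamber Run-through starts after Soloist Session ends.
Overlapping pairs: Brass Session & Chamber Take, Brass Session & Soloist Session, Brass Session & Vocals Soundcheck, Chamber Take & Vocals Soundcheck, Sectional Run-through & Woodwind Block — 5 in total.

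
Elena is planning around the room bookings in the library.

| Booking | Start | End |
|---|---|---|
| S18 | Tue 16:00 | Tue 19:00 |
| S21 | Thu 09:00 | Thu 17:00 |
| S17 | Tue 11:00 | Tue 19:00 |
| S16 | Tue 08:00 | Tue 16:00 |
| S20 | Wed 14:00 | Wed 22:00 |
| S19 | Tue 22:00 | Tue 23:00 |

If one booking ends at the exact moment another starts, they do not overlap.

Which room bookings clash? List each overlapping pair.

Sorted by start: S16, S17, S18, S19, S20, S21.
S17 starts before S16 ends → S16 and S17 overlap.
S18 starts exactly when S16 ends (back-to-back, no overlap) — done with S16.
S18 starts before S17 ends → S17 and S18 overlap.
S19 starts after S17 ends — done with S17.
S19 starts after S18 ends — done with S18.
S20 starts after S19 ends — done with S19.
S21 starts after S20 ends.

S16 & S17, S17 & S18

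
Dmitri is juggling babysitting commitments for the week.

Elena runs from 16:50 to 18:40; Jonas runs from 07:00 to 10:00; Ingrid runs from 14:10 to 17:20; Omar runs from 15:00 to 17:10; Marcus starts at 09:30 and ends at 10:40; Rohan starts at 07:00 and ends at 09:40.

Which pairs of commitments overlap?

Sorted by start: Rohan, Jonas, Marcus, Ingrid, Omar, Elena.
Jonas starts before Rohan ends → Rohan and Jonas overlap.
Marcus starts before Rohan ends → Rohan and Marcus overlap.
Ingrid starts after Rohan ends — done with Rohan.
Marcus starts before Jonas ends → Jonas and Marcus overlap.
Ingrid starts after Jonas ends — done with Jonas.
Ingrid starts after Marcus ends — done with Marcus.
Omar starts before Ingrid ends → Ingrid and Omar overlap.
Elena starts before Ingrid ends → Ingrid and Elena overlap.
Elena starts before Omar ends → Omar and Elena overlap.

Elena & Ingrid, Elena & Omar, Ingrid & Omar, Jonas & Marcus, Jonas & Rohan, Marcus & Rohan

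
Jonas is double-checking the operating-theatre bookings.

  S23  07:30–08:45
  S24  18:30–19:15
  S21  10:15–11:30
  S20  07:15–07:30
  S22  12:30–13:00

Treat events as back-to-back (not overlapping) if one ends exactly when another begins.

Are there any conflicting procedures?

Two intervals overlap when each starts before the other ends.
Sorted by start: S20, S23, S21, S22, S24.
S23 starts exactly when S20 ends (back-to-back, no overlap) — done with S20.
S21 starts after S23 ends — done with S23.
S22 starts after S21 ends — done with S21.
S24 starts after S22 ends.
Every pair is clear; the schedule has no overlaps.

No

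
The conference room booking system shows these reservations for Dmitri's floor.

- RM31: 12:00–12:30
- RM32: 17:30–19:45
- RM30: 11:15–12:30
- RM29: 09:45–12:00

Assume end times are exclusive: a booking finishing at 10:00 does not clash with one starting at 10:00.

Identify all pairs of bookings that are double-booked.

RM29 & RM30, RM30 & RM31

Two intervals overlap when each starts before the other ends.
Sorted by start: RM29, RM30, RM31, RM32.
RM30 starts before RM29 ends → RM29 and RM30 overlap.
RM31 starts exactly when RM29 ends (back-to-back, no overlap); RM29 is clear from here.
RM31 starts before RM30 ends → RM30 and RM31 overlap.
RM32 starts after RM30 ends.
RM32 starts after RM31 ends.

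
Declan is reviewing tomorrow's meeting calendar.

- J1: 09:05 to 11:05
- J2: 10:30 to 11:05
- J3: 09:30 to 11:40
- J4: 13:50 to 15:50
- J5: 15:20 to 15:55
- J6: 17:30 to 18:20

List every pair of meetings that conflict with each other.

J1 & J2, J1 & J3, J2 & J3, J4 & J5

Two intervals overlap when each starts before the other ends.
Sorted by start: J1, J3, J2, J4, J5, J6.
J3 starts before J1 ends → J1 and J3 overlap.
J2 starts before J1 ends → J1 and J2 overlap.
J4 starts after J1 ends, so nothing later overlaps J1 either.
J2 starts before J3 ends → J3 and J2 overlap.
J4 starts after J3 ends, so nothing later overlaps J3 either.
J4 starts after J2 ends, so nothing later overlaps J2 either.
J5 starts before J4 ends → J4 and J5 overlap.
J6 starts after J4 ends.
J6 starts after J5 ends.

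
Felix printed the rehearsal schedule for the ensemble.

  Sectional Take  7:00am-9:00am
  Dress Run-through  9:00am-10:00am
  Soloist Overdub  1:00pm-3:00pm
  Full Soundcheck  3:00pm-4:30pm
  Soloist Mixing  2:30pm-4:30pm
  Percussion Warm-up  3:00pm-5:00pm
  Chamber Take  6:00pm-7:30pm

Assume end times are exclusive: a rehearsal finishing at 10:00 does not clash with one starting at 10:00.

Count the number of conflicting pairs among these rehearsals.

4

Sorted by start: Sectional Take, Dress Run-through, Soloist Overdub, Soloist Mixing, Full Soundcheck, Percussion Warm-up, Chamber Take.
Dress Run-through starts exactly when Sectional Take ends (back-to-back, no overlap); Sectional Take is clear from here.
Soloist Overdub starts after Dress Run-through ends; Dress Run-through is clear from here.
Soloist Mixing starts before Soloist Overdub ends → Soloist Overdub and Soloist Mixing overlap.
Full Soundcheck starts exactly when Soloist Overdub ends (back-to-back, no overlap); Soloist Overdub is clear from here.
Full Soundcheck starts before Soloist Mixing ends → Soloist Mixing and Full Soundcheck overlap.
Percussion Warm-up starts before Soloist Mixing ends → Soloist Mixing and Percussion Warm-up overlap.
Chamber Take starts after Soloist Mixing ends.
Percussion Warm-up starts before Full Soundcheck ends → Full Soundcheck and Percussion Warm-up overlap.
Chamber Take starts after Full Soundcheck ends.
Chamber Take starts after Percussion Warm-up ends.
Overlapping pairs: Full Soundcheck & Percussion Warm-up, Full Soundcheck & Soloist Mixing, Percussion Warm-up & Soloist Mixing, Soloist Mixing & Soloist Overdub — 4 in total.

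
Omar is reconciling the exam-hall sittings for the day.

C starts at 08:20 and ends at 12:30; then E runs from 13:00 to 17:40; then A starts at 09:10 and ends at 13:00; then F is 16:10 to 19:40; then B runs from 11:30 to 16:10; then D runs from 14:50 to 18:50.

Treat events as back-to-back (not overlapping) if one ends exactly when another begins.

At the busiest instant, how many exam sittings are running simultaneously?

3

Sweep the timeline, counting +1 at each start and −1 at each end (ends before starts at a tie):
08:20 start C → 1
09:10 start A → 2
11:30 start B → 3
12:30 end C → 2
13:00 end A → 1
13:00 start E → 2
14:50 start D → 3
16:10 end B → 2
16:10 start F → 3
17:40 end E → 2
18:50 end D → 1
19:40 end F → 0
Peak is 3, at 11:30 (A, B, C).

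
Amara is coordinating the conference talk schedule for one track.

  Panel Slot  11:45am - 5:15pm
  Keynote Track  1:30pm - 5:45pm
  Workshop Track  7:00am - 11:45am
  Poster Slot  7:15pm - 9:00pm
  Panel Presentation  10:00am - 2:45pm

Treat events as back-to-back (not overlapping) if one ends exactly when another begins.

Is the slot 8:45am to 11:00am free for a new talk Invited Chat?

Workshop Track: starts 7:00am before Invited Chat ends 11:00am, and ends 11:45am after Invited Chat starts 8:45am → overlap.
Panel Presentation: starts 10:00am before Invited Chat ends 11:00am, and ends 2:45pm after Invited Chat starts 8:45am → overlap.
Panel Slot: starts 11:45am at or after Invited Chat ends 11:00am → clear.
Keynote Track: starts 1:30pm at or after Invited Chat ends 11:00am → clear.
Poster Slot: starts 7:15pm at or after Invited Chat ends 11:00am → clear.
Invited Chat overlaps Workshop Track, Panel Presentation.

No — it overlaps Panel Presentation, Workshop Track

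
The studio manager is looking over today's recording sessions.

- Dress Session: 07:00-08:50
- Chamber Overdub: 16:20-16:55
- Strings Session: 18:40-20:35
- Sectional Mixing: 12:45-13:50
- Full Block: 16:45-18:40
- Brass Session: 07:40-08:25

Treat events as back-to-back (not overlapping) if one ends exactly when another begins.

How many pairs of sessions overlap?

Check each pair: they overlap iff neither finishes before the other starts.
Sorted by start: Dress Session, Brass Session, Sectional Mixing, Chamber Overdub, Full Block, Strings Session.
Brass Session starts before Dress Session ends → Dress Session and Brass Session overlap.
Sectional Mixing starts after Dress Session ends — done with Dress Session.
Sectional Mixing starts after Brass Session ends — done with Brass Session.
Chamber Overdub starts after Sectional Mixing ends — done with Sectional Mixing.
Full Block starts before Chamber Overdub ends → Chamber Overdub and Full Block overlap.
Strings Session starts after Chamber Overdub ends.
Strings Session starts exactly when Full Block ends (back-to-back, no overlap).
Overlapping pairs: Brass Session & Dress Session, Chamber Overdub & Full Block — 2 in total.

2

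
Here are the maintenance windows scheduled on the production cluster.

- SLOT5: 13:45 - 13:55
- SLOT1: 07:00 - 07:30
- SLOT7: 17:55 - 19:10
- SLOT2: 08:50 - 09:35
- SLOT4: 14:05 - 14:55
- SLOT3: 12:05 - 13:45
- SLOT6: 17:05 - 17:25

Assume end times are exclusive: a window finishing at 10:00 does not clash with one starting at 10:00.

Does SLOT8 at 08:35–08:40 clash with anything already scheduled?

SLOT1: ends 07:30 at or before SLOT8 starts 08:35 → clear.
SLOT2: starts 08:50 at or after SLOT8 ends 08:40 → clear.
SLOT3: starts 12:05 at or after SLOT8 ends 08:40 → clear.
SLOT5: starts 13:45 at or after SLOT8 ends 08:40 → clear.
SLOT4: starts 14:05 at or after SLOT8 ends 08:40 → clear.
SLOT6: starts 17:05 at or after SLOT8 ends 08:40 → clear.
SLOT7: starts 17:55 at or after SLOT8 ends 08:40 → clear.

No — it doesn't clash with anything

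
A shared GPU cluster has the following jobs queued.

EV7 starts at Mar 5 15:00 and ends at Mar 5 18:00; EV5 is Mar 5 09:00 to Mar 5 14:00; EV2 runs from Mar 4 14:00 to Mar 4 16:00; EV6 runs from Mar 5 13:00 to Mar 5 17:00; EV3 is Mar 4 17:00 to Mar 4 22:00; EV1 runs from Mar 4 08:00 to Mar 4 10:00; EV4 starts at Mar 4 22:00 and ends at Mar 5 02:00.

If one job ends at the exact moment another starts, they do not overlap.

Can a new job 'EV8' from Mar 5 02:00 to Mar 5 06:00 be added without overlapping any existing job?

EV1: ends Mar 4 10:00 at or before EV8 starts Mar 5 02:00 → clear.
EV2: ends Mar 4 16:00 at or before EV8 starts Mar 5 02:00 → clear.
EV3: ends Mar 4 22:00 at or before EV8 starts Mar 5 02:00 → clear.
EV4: ends Mar 5 02:00 at or before EV8 starts Mar 5 02:00 → clear.
EV5: starts Mar 5 09:00 at or after EV8 ends Mar 5 06:00 → clear.
EV6: starts Mar 5 13:00 at or after EV8 ends Mar 5 06:00 → clear.
EV7: starts Mar 5 15:00 at or after EV8 ends Mar 5 06:00 → clear.

Yes — the slot is free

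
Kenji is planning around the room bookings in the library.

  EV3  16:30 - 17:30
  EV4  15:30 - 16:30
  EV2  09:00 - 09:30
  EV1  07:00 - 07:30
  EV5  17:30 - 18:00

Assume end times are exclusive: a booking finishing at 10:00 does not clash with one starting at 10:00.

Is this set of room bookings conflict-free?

Yes

Sorted by start: EV1, EV2, EV4, EV3, EV5.
EV2 starts after EV1 ends — done with EV1.
EV4 starts after EV2 ends — done with EV2.
EV3 starts exactly when EV4 ends (back-to-back, no overlap) — done with EV4.
EV5 starts exactly when EV3 ends (back-to-back, no overlap).
Every pair is clear; the schedule has no overlaps.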